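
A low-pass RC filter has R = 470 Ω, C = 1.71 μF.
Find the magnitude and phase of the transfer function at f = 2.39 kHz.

Step 1 — Angular frequency: ω = 2π·2390 = 1.502e+04 rad/s.
Step 2 — Transfer function: H(jω) = 1/(1 + jωRC).
Step 3 — Denominator: 1 + jωRC = 1 + j·1.502e+04·470·1.71e-06 = 1 + j12.07.
Step 4 — H = 0.006818 - j0.08229.
Step 5 — Magnitude: |H| = 0.08257 (-21.7 dB); phase: φ = -85.3°.

|H| = 0.08257 (-21.7 dB), φ = -85.3°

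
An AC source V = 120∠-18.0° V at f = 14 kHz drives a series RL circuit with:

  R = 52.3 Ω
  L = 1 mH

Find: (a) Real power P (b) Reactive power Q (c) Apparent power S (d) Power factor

Step 1 — Angular frequency: ω = 2π·f = 2π·1.4e+04 = 8.796e+04 rad/s.
Step 2 — Component impedances:
  R: Z = R = 52.3 Ω
  L: Z = jωL = j·8.796e+04·0.001 = 0 + j87.96 Ω
Step 3 — Series combination: Z_total = R + L = 52.3 + j87.96 Ω = 102.3∠59.3° Ω.
Step 4 — Source phasor: V = 120∠-18.0° V = 114.1 - j37.08 V.
Step 5 — Current: I = V / Z = 0.2585 - j1.144 A = 1.173∠-77.3° A.
Step 6 — Complex power: S = V·I* = 71.91 + j120.9 VA.
Step 7 — Real power: P = Re(S) = 71.91 W.
Step 8 — Reactive power: Q = Im(S) = 120.9 VAR.
Step 9 — Apparent power: |S| = 140.7 VA.
Step 10 — Power factor: PF = P/|S| = 0.5111 (lagging).

(a) P = 71.91 W  (b) Q = 120.9 VAR  (c) S = 140.7 VA  (d) PF = 0.5111 (lagging)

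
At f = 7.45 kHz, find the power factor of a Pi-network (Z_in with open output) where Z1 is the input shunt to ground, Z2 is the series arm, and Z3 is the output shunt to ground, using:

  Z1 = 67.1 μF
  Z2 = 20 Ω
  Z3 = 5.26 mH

Step 1 — Angular frequency: ω = 2π·f = 2π·7450 = 4.681e+04 rad/s.
Step 2 — Component impedances:
  Z1: Z = 1/(jωC) = -j/(ω·C) = 0 - j0.3184 Ω
  Z2: Z = R = 20 Ω
  Z3: Z = jωL = j·4.681e+04·0.00526 = 0 + j246.2 Ω
Step 3 — With open output, the series arm Z2 and the output shunt Z3 appear in series to ground: Z2 + Z3 = 20 + j246.2 Ω.
Step 4 — Parallel with input shunt Z1: Z_in = Z1 || (Z2 + Z3) = 3.331e-05 - j0.3188 Ω = 0.3188∠-90.0° Ω.
Step 5 — Power factor: PF = cos(φ) = Re(Z)/|Z| = 3.331e-05/0.3188 = 0.0001045.
Step 6 — Type: Im(Z) = -0.3188 ⇒ leading (phase φ = -90.0°).

PF = 0.0001045 (leading, φ = -90.0°)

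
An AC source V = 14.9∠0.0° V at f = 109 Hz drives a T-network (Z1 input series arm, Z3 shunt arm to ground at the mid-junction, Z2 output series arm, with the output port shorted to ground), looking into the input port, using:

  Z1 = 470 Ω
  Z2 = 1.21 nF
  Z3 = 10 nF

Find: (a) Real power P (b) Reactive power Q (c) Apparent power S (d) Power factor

Step 1 — Angular frequency: ω = 2π·f = 2π·109 = 684.9 rad/s.
Step 2 — Component impedances:
  Z1: Z = R = 470 Ω
  Z2: Z = 1/(jωC) = -j/(ω·C) = 0 - j1.207e+06 Ω
  Z3: Z = 1/(jωC) = -j/(ω·C) = 0 - j1.46e+05 Ω
Step 3 — With the output port shorted to ground, the output series arm Z2 runs from the junction to ground; the shunt arm Z3 also runs from the junction to ground. They appear in parallel: Z3 || Z2 = 0 - j1.303e+05 Ω.
Step 4 — Series with input arm Z1: Z_in = Z1 + (Z3 || Z2) = 470 - j1.303e+05 Ω = 1.303e+05∠-89.8° Ω.
Step 5 — Source phasor: V = 14.9∠0.0° V = 14.9 V.
Step 6 — Current: I = V / Z = 4.128e-07 + j0.0001144 A = 0.0001144∠89.8° A.
Step 7 — Complex power: S = V·I* = 6.15e-06 - j0.001704 VA.
Step 8 — Real power: P = Re(S) = 6.15e-06 W.
Step 9 — Reactive power: Q = Im(S) = -0.001704 VAR.
Step 10 — Apparent power: |S| = 0.001704 VA.
Step 11 — Power factor: PF = P/|S| = 0.003608 (leading).

(a) P = 6.15e-06 W  (b) Q = -0.001704 VAR  (c) S = 0.001704 VA  (d) PF = 0.003608 (leading)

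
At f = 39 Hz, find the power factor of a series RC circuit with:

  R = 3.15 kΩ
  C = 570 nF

Step 1 — Angular frequency: ω = 2π·f = 2π·39 = 245 rad/s.
Step 2 — Component impedances:
  R: Z = R = 3150 Ω
  C: Z = 1/(jωC) = -j/(ω·C) = 0 - j7159 Ω
Step 3 — Series combination: Z_total = R + C = 3150 - j7159 Ω = 7822∠-66.3° Ω.
Step 4 — Power factor: PF = cos(φ) = Re(Z)/|Z| = 3150/7822 = 0.4027.
Step 5 — Type: Im(Z) = -7159 ⇒ leading (phase φ = -66.3°).

PF = 0.4027 (leading, φ = -66.3°)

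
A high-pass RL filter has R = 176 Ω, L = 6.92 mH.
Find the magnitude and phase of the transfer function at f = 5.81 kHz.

Step 1 — Angular frequency: ω = 2π·5810 = 3.651e+04 rad/s.
Step 2 — Transfer function: H(jω) = jωL/(R + jωL).
Step 3 — Numerator jωL = j·252.6; denominator R + jωL = 176 + j252.6.
Step 4 — H = 0.6732 + j0.469.
Step 5 — Magnitude: |H| = 0.8205 (-1.7 dB); phase: φ = 34.9°.

|H| = 0.8205 (-1.7 dB), φ = 34.9°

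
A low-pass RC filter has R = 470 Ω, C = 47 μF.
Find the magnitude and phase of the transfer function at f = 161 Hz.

Step 1 — Angular frequency: ω = 2π·161 = 1012 rad/s.
Step 2 — Transfer function: H(jω) = 1/(1 + jωRC).
Step 3 — Denominator: 1 + jωRC = 1 + j·1012·470·4.7e-05 = 1 + j22.35.
Step 4 — H = 0.001999 - j0.04466.
Step 5 — Magnitude: |H| = 0.04471 (-27.0 dB); phase: φ = -87.4°.

|H| = 0.04471 (-27.0 dB), φ = -87.4°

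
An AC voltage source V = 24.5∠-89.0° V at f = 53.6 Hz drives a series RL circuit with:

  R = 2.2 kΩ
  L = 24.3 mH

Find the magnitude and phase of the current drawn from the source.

Step 1 — Angular frequency: ω = 2π·f = 2π·53.6 = 336.8 rad/s.
Step 2 — Component impedances:
  R: Z = R = 2200 Ω
  L: Z = jωL = j·336.8·0.0243 = 0 + j8.184 Ω
Step 3 — Series combination: Z_total = R + L = 2200 + j8.184 Ω = 2200∠0.2° Ω.
Step 4 — Source phasor: V = 24.5∠-89.0° V = 0.4276 - j24.5 V.
Step 5 — Ohm's law: I = V / Z_total = (0.4276 - j24.5) / (2200 + j8.184) = 0.0001529 - j0.01114 A.
Step 6 — Convert to polar: |I| = 0.01114 A, ∠I = -89.2°.

I = 0.01114∠-89.2° A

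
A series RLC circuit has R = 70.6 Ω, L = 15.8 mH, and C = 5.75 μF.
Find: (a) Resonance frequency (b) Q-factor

Step 1 — Resonance condition Im(Z)=0 gives ω₀ = 1/√(LC).
Step 2 — ω₀ = 1/√(0.0158·5.75e-06) = 3318 rad/s.
Step 3 — f₀ = ω₀/(2π) = 528 Hz.
Step 4 — Series Q: Q = ω₀L/R = 3318·0.0158/70.6 = 0.7425.

(a) f₀ = 528 Hz  (b) Q = 0.7425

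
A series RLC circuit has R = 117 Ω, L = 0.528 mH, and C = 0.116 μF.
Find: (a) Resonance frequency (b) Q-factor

Step 1 — Resonance condition Im(Z)=0 gives ω₀ = 1/√(LC).
Step 2 — ω₀ = 1/√(0.000528·1.16e-07) = 1.278e+05 rad/s.
Step 3 — f₀ = ω₀/(2π) = 2.034e+04 Hz.
Step 4 — Series Q: Q = ω₀L/R = 1.278e+05·0.000528/117 = 0.5766.

(a) f₀ = 2.034e+04 Hz  (b) Q = 0.5766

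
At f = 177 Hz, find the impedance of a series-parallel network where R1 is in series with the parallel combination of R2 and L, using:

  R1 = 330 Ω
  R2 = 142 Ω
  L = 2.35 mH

Step 1 — Angular frequency: ω = 2π·f = 2π·177 = 1112 rad/s.
Step 2 — Component impedances:
  R1: Z = R = 330 Ω
  R2: Z = R = 142 Ω
  L: Z = jωL = j·1112·0.00235 = 0 + j2.613 Ω
Step 3 — Parallel branch: R2 || L = 1/(1/R2 + 1/L) = 0.04808 + j2.613 Ω.
Step 4 — Series with R1: Z_total = R1 + (R2 || L) = 330 + j2.613 Ω = 330.1∠0.5° Ω.

Z = 330 + j2.613 Ω = 330.1∠0.5° Ω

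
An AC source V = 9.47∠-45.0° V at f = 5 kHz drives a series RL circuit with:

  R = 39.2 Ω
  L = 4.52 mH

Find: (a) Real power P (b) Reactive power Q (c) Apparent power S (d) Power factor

Step 1 — Angular frequency: ω = 2π·f = 2π·5000 = 3.142e+04 rad/s.
Step 2 — Component impedances:
  R: Z = R = 39.2 Ω
  L: Z = jωL = j·3.142e+04·0.00452 = 0 + j142 Ω
Step 3 — Series combination: Z_total = R + L = 39.2 + j142 Ω = 147.3∠74.6° Ω.
Step 4 — Source phasor: V = 9.47∠-45.0° V = 6.696 - j6.696 V.
Step 5 — Current: I = V / Z = -0.03172 - j0.05591 A = 0.06429∠-119.6° A.
Step 6 — Complex power: S = V·I* = 0.162 + j0.5868 VA.
Step 7 — Real power: P = Re(S) = 0.162 W.
Step 8 — Reactive power: Q = Im(S) = 0.5868 VAR.
Step 9 — Apparent power: |S| = 0.6088 VA.
Step 10 — Power factor: PF = P/|S| = 0.2661 (lagging).

(a) P = 0.162 W  (b) Q = 0.5868 VAR  (c) S = 0.6088 VA  (d) PF = 0.2661 (lagging)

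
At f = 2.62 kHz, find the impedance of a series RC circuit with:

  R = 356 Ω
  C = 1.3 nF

Step 1 — Angular frequency: ω = 2π·f = 2π·2620 = 1.646e+04 rad/s.
Step 2 — Component impedances:
  R: Z = R = 356 Ω
  C: Z = 1/(jωC) = -j/(ω·C) = 0 - j4.673e+04 Ω
Step 3 — Series combination: Z_total = R + C = 356 - j4.673e+04 Ω = 4.673e+04∠-89.6° Ω.

Z = 356 - j4.673e+04 Ω = 4.673e+04∠-89.6° Ω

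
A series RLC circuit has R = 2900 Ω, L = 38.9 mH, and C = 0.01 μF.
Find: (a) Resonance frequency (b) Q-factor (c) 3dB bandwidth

Step 1 — Resonance condition Im(Z)=0 gives ω₀ = 1/√(LC).
Step 2 — ω₀ = 1/√(0.0389·1e-08) = 5.07e+04 rad/s.
Step 3 — f₀ = ω₀/(2π) = 8069 Hz.
Step 4 — Series Q: Q = ω₀L/R = 5.07e+04·0.0389/2900 = 0.6801.
Step 5 — 3dB bandwidth: Δω = ω₀/Q = 7.455e+04 rad/s; BW = Δω/(2π) = 1.187e+04 Hz.

(a) f₀ = 8069 Hz  (b) Q = 0.6801  (c) BW = 1.187e+04 Hz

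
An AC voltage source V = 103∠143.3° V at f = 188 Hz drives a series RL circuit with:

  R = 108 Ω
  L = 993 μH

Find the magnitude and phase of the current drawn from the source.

Step 1 — Angular frequency: ω = 2π·f = 2π·188 = 1181 rad/s.
Step 2 — Component impedances:
  R: Z = R = 108 Ω
  L: Z = jωL = j·1181·0.000993 = 0 + j1.173 Ω
Step 3 — Series combination: Z_total = R + L = 108 + j1.173 Ω = 108∠0.6° Ω.
Step 4 — Source phasor: V = 103∠143.3° V = -82.58 + j61.56 V.
Step 5 — Ohm's law: I = V / Z_total = (-82.58 + j61.56) / (108 + j1.173) = -0.7584 + j0.5782 A.
Step 6 — Convert to polar: |I| = 0.9536 A, ∠I = 142.7°.

I = 0.9536∠142.7° A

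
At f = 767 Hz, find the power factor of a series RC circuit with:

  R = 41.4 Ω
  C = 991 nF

Step 1 — Angular frequency: ω = 2π·f = 2π·767 = 4819 rad/s.
Step 2 — Component impedances:
  R: Z = R = 41.4 Ω
  C: Z = 1/(jωC) = -j/(ω·C) = 0 - j209.4 Ω
Step 3 — Series combination: Z_total = R + C = 41.4 - j209.4 Ω = 213.4∠-78.8° Ω.
Step 4 — Power factor: PF = cos(φ) = Re(Z)/|Z| = 41.4/213.4 = 0.194.
Step 5 — Type: Im(Z) = -209.4 ⇒ leading (phase φ = -78.8°).

PF = 0.194 (leading, φ = -78.8°)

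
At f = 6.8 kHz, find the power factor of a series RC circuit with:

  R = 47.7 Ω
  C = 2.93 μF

Step 1 — Angular frequency: ω = 2π·f = 2π·6800 = 4.273e+04 rad/s.
Step 2 — Component impedances:
  R: Z = R = 47.7 Ω
  C: Z = 1/(jωC) = -j/(ω·C) = 0 - j7.988 Ω
Step 3 — Series combination: Z_total = R + C = 47.7 - j7.988 Ω = 48.36∠-9.5° Ω.
Step 4 — Power factor: PF = cos(φ) = Re(Z)/|Z| = 47.7/48.364 = 0.9863.
Step 5 — Type: Im(Z) = -7.988 ⇒ leading (phase φ = -9.5°).

PF = 0.9863 (leading, φ = -9.5°)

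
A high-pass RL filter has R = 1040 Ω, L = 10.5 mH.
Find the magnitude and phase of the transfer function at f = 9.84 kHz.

Step 1 — Angular frequency: ω = 2π·9840 = 6.183e+04 rad/s.
Step 2 — Transfer function: H(jω) = jωL/(R + jωL).
Step 3 — Numerator jωL = j·649.2; denominator R + jωL = 1040 + j649.2.
Step 4 — H = 0.2804 + j0.4492.
Step 5 — Magnitude: |H| = 0.5295 (-5.5 dB); phase: φ = 58.0°.

|H| = 0.5295 (-5.5 dB), φ = 58.0°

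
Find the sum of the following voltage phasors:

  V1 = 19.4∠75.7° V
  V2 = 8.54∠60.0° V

Step 1 — Convert each phasor to rectangular form:
  V1 = 19.4·(cos(75.7°) + j·sin(75.7°)) = 4.792 + j18.8 V
  V2 = 8.54·(cos(60.0°) + j·sin(60.0°)) = 4.27 + j7.396 V
Step 2 — Sum components: V_total = 9.062 + j26.19 V.
Step 3 — Convert to polar: |V_total| = 27.72 V, ∠V_total = 70.9°.

V_total = 27.72∠70.9° V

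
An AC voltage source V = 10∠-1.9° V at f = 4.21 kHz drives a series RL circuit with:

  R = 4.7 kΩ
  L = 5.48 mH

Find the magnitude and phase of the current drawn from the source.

Step 1 — Angular frequency: ω = 2π·f = 2π·4210 = 2.645e+04 rad/s.
Step 2 — Component impedances:
  R: Z = R = 4700 Ω
  L: Z = jωL = j·2.645e+04·0.00548 = 0 + j145 Ω
Step 3 — Series combination: Z_total = R + L = 4700 + j145 Ω = 4702∠1.8° Ω.
Step 4 — Source phasor: V = 10∠-1.9° V = 9.995 - j0.3316 V.
Step 5 — Ohm's law: I = V / Z_total = (9.995 - j0.3316) / (4700 + j145) = 0.002122 - j0.000136 A.
Step 6 — Convert to polar: |I| = 0.002127 A, ∠I = -3.7°.

I = 0.002127∠-3.7° A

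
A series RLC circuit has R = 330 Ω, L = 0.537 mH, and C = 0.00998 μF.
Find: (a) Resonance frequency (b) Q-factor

Step 1 — Resonance condition Im(Z)=0 gives ω₀ = 1/√(LC).
Step 2 — ω₀ = 1/√(0.000537·9.98e-09) = 4.32e+05 rad/s.
Step 3 — f₀ = ω₀/(2π) = 6.875e+04 Hz.
Step 4 — Series Q: Q = ω₀L/R = 4.32e+05·0.000537/330 = 0.7029.

(a) f₀ = 6.875e+04 Hz  (b) Q = 0.7029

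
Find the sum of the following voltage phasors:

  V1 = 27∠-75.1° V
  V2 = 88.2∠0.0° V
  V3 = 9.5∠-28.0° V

Step 1 — Convert each phasor to rectangular form:
  V1 = 27·(cos(-75.1°) + j·sin(-75.1°)) = 6.943 - j26.09 V
  V2 = 88.2·(cos(0.0°) + j·sin(0.0°)) = 88.2 V
  V3 = 9.5·(cos(-28.0°) + j·sin(-28.0°)) = 8.388 - j4.46 V
Step 2 — Sum components: V_total = 103.5 - j30.55 V.
Step 3 — Convert to polar: |V_total| = 107.9 V, ∠V_total = -16.4°.

V_total = 107.9∠-16.4° V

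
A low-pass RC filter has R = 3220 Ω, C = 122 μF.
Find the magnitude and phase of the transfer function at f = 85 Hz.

Step 1 — Angular frequency: ω = 2π·85 = 534.1 rad/s.
Step 2 — Transfer function: H(jω) = 1/(1 + jωRC).
Step 3 — Denominator: 1 + jωRC = 1 + j·534.1·3220·0.000122 = 1 + j209.8.
Step 4 — H = 2.272e-05 - j0.004766.
Step 5 — Magnitude: |H| = 0.004766 (-46.4 dB); phase: φ = -89.7°.

|H| = 0.004766 (-46.4 dB), φ = -89.7°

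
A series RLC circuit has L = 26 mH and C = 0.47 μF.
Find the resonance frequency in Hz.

Step 1 — Resonance condition Im(Z)=0 gives ω₀ = 1/√(LC).
Step 2 — ω₀ = 1/√(0.026·4.7e-07) = 9046 rad/s.
Step 3 — f₀ = ω₀/(2π) = 1440 Hz.

f₀ = 1440 Hz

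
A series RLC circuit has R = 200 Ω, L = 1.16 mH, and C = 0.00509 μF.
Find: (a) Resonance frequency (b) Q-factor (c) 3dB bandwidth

Step 1 — Resonance: ω₀ = 1/√(LC) = 1/√(0.00116·5.09e-09) = 4.115e+05 rad/s.
Step 2 — f₀ = ω₀/(2π) = 6.55e+04 Hz.
Step 3 — Series Q: Q = ω₀L/R = 4.115e+05·0.00116/200 = 2.387.
Step 4 — Bandwidth: Δω = ω₀/Q = 1.724e+05 rad/s; BW = Δω/(2π) = 2.744e+04 Hz.

(a) f₀ = 6.55e+04 Hz  (b) Q = 2.387  (c) BW = 2.744e+04 Hz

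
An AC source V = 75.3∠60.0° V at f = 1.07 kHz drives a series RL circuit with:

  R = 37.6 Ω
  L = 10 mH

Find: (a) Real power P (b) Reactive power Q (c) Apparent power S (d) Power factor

Step 1 — Angular frequency: ω = 2π·f = 2π·1070 = 6723 rad/s.
Step 2 — Component impedances:
  R: Z = R = 37.6 Ω
  L: Z = jωL = j·6723·0.01 = 0 + j67.23 Ω
Step 3 — Series combination: Z_total = R + L = 37.6 + j67.23 Ω = 77.03∠60.8° Ω.
Step 4 — Source phasor: V = 75.3∠60.0° V = 37.65 + j65.21 V.
Step 5 — Current: I = V / Z = 0.9774 - j0.01336 A = 0.9775∠-0.8° A.
Step 6 — Complex power: S = V·I* = 35.93 + j64.24 VA.
Step 7 — Real power: P = Re(S) = 35.93 W.
Step 8 — Reactive power: Q = Im(S) = 64.24 VAR.
Step 9 — Apparent power: |S| = 73.61 VA.
Step 10 — Power factor: PF = P/|S| = 0.4881 (lagging).

(a) P = 35.93 W  (b) Q = 64.24 VAR  (c) S = 73.61 VA  (d) PF = 0.4881 (lagging)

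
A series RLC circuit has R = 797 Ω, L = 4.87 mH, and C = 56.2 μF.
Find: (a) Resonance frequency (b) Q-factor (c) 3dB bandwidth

Step 1 — Resonance: ω₀ = 1/√(LC) = 1/√(0.00487·5.62e-05) = 1911 rad/s.
Step 2 — f₀ = ω₀/(2π) = 304.2 Hz.
Step 3 — Series Q: Q = ω₀L/R = 1911·0.00487/797 = 0.01168.
Step 4 — Bandwidth: Δω = ω₀/Q = 1.637e+05 rad/s; BW = Δω/(2π) = 2.605e+04 Hz.

(a) f₀ = 304.2 Hz  (b) Q = 0.01168  (c) BW = 2.605e+04 Hz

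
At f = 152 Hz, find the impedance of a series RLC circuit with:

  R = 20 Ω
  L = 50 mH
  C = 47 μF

Step 1 — Angular frequency: ω = 2π·f = 2π·152 = 955 rad/s.
Step 2 — Component impedances:
  R: Z = R = 20 Ω
  L: Z = jωL = j·955·0.05 = 0 + j47.75 Ω
  C: Z = 1/(jωC) = -j/(ω·C) = 0 - j22.28 Ω
Step 3 — Series combination: Z_total = R + L + C = 20 + j25.47 Ω = 32.39∠51.9° Ω.

Z = 20 + j25.47 Ω = 32.39∠51.9° Ω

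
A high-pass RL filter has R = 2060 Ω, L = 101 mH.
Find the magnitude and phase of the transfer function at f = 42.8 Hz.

Step 1 — Angular frequency: ω = 2π·42.8 = 268.9 rad/s.
Step 2 — Transfer function: H(jω) = jωL/(R + jωL).
Step 3 — Numerator jωL = j·27.16; denominator R + jωL = 2060 + j27.16.
Step 4 — H = 0.0001738 + j0.01318.
Step 5 — Magnitude: |H| = 0.01318 (-37.6 dB); phase: φ = 89.2°.

|H| = 0.01318 (-37.6 dB), φ = 89.2°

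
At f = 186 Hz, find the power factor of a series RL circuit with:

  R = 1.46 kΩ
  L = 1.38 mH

Step 1 — Angular frequency: ω = 2π·f = 2π·186 = 1169 rad/s.
Step 2 — Component impedances:
  R: Z = R = 1460 Ω
  L: Z = jωL = j·1169·0.00138 = 0 + j1.613 Ω
Step 3 — Series combination: Z_total = R + L = 1460 + j1.613 Ω = 1460∠0.1° Ω.
Step 4 — Power factor: PF = cos(φ) = Re(Z)/|Z| = 1460/1460 = 1.
Step 5 — Type: Im(Z) = 1.613 ⇒ lagging (phase φ = 0.1°).

PF = 1 (lagging, φ = 0.1°)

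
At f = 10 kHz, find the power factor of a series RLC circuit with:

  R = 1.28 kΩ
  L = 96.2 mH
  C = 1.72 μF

Step 1 — Angular frequency: ω = 2π·f = 2π·1e+04 = 6.283e+04 rad/s.
Step 2 — Component impedances:
  R: Z = R = 1280 Ω
  L: Z = jωL = j·6.283e+04·0.0962 = 0 + j6044 Ω
  C: Z = 1/(jωC) = -j/(ω·C) = 0 - j9.253 Ω
Step 3 — Series combination: Z_total = R + L + C = 1280 + j6035 Ω = 6169∠78.0° Ω.
Step 4 — Power factor: PF = cos(φ) = Re(Z)/|Z| = 1280/6169 = 0.2075.
Step 5 — Type: Im(Z) = 6035 ⇒ lagging (phase φ = 78.0°).

PF = 0.2075 (lagging, φ = 78.0°)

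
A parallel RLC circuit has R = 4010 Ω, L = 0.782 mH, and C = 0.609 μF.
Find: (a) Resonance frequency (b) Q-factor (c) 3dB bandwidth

Step 1 — Resonance: ω₀ = 1/√(LC) = 1/√(0.000782·6.09e-07) = 4.582e+04 rad/s.
Step 2 — f₀ = ω₀/(2π) = 7293 Hz.
Step 3 — Parallel Q: Q = R/(ω₀L) = 4010/(4.582e+04·0.000782) = 111.9.
Step 4 — Bandwidth: Δω = ω₀/Q = 409.5 rad/s; BW = Δω/(2π) = 65.17 Hz.

(a) f₀ = 7293 Hz  (b) Q = 111.9  (c) BW = 65.17 Hz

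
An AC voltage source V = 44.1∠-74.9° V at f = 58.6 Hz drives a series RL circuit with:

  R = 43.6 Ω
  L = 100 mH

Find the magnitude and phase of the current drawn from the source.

Step 1 — Angular frequency: ω = 2π·f = 2π·58.6 = 368.2 rad/s.
Step 2 — Component impedances:
  R: Z = R = 43.6 Ω
  L: Z = jωL = j·368.2·0.1 = 0 + j36.82 Ω
Step 3 — Series combination: Z_total = R + L = 43.6 + j36.82 Ω = 57.07∠40.2° Ω.
Step 4 — Source phasor: V = 44.1∠-74.9° V = 11.49 - j42.58 V.
Step 5 — Ohm's law: I = V / Z_total = (11.49 - j42.58) / (43.6 + j36.82) = -0.3276 - j0.6999 A.
Step 6 — Convert to polar: |I| = 0.7728 A, ∠I = -115.1°.

I = 0.7728∠-115.1° A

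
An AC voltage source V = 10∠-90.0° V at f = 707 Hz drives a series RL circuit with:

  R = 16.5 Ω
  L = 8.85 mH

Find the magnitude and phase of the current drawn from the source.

Step 1 — Angular frequency: ω = 2π·f = 2π·707 = 4442 rad/s.
Step 2 — Component impedances:
  R: Z = R = 16.5 Ω
  L: Z = jωL = j·4442·0.00885 = 0 + j39.31 Ω
Step 3 — Series combination: Z_total = R + L = 16.5 + j39.31 Ω = 42.64∠67.2° Ω.
Step 4 — Source phasor: V = 10∠-90.0° V = 0 - j10 V.
Step 5 — Ohm's law: I = V / Z_total = (0 - j10) / (16.5 + j39.31) = -0.2163 - j0.09077 A.
Step 6 — Convert to polar: |I| = 0.2345 A, ∠I = -157.2°.

I = 0.2345∠-157.2° A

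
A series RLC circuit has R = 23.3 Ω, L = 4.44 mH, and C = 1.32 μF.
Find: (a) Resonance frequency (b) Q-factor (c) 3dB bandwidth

Step 1 — Resonance: ω₀ = 1/√(LC) = 1/√(0.00444·1.32e-06) = 1.306e+04 rad/s.
Step 2 — f₀ = ω₀/(2π) = 2079 Hz.
Step 3 — Series Q: Q = ω₀L/R = 1.306e+04·0.00444/23.3 = 2.489.
Step 4 — Bandwidth: Δω = ω₀/Q = 5248 rad/s; BW = Δω/(2π) = 835.2 Hz.

(a) f₀ = 2079 Hz  (b) Q = 2.489  (c) BW = 835.2 Hz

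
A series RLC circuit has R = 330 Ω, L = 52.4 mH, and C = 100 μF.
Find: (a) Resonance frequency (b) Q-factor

Step 1 — Resonance condition Im(Z)=0 gives ω₀ = 1/√(LC).
Step 2 — ω₀ = 1/√(0.0524·0.0001) = 436.9 rad/s.
Step 3 — f₀ = ω₀/(2π) = 69.53 Hz.
Step 4 — Series Q: Q = ω₀L/R = 436.9·0.0524/330 = 0.06937.

(a) f₀ = 69.53 Hz  (b) Q = 0.06937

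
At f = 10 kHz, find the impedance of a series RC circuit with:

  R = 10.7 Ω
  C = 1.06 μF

Step 1 — Angular frequency: ω = 2π·f = 2π·1e+04 = 6.283e+04 rad/s.
Step 2 — Component impedances:
  R: Z = R = 10.7 Ω
  C: Z = 1/(jωC) = -j/(ω·C) = 0 - j15.01 Ω
Step 3 — Series combination: Z_total = R + C = 10.7 - j15.01 Ω = 18.44∠-54.5° Ω.

Z = 10.7 - j15.01 Ω = 18.44∠-54.5° Ω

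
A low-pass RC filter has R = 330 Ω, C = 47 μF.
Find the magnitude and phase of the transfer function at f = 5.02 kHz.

Step 1 — Angular frequency: ω = 2π·5020 = 3.154e+04 rad/s.
Step 2 — Transfer function: H(jω) = 1/(1 + jωRC).
Step 3 — Denominator: 1 + jωRC = 1 + j·3.154e+04·330·4.7e-05 = 1 + j489.2.
Step 4 — H = 4.178e-06 - j0.002044.
Step 5 — Magnitude: |H| = 0.002044 (-53.8 dB); phase: φ = -89.9°.

|H| = 0.002044 (-53.8 dB), φ = -89.9°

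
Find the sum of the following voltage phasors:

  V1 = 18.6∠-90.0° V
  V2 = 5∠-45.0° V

Step 1 — Convert each phasor to rectangular form:
  V1 = 18.6·(cos(-90.0°) + j·sin(-90.0°)) = 0 - j18.6 V
  V2 = 5·(cos(-45.0°) + j·sin(-45.0°)) = 3.536 - j3.536 V
Step 2 — Sum components: V_total = 3.536 - j22.14 V.
Step 3 — Convert to polar: |V_total| = 22.42 V, ∠V_total = -80.9°.

V_total = 22.42∠-80.9° V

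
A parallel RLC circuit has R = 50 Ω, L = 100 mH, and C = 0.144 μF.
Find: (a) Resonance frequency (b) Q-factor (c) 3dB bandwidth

Step 1 — Resonance: ω₀ = 1/√(LC) = 1/√(0.1·1.44e-07) = 8333 rad/s.
Step 2 — f₀ = ω₀/(2π) = 1326 Hz.
Step 3 — Parallel Q: Q = R/(ω₀L) = 50/(8333·0.1) = 0.06.
Step 4 — Bandwidth: Δω = ω₀/Q = 1.389e+05 rad/s; BW = Δω/(2π) = 2.21e+04 Hz.

(a) f₀ = 1326 Hz  (b) Q = 0.06  (c) BW = 2.21e+04 Hz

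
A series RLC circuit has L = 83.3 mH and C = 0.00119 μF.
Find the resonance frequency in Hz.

Step 1 — Resonance condition Im(Z)=0 gives ω₀ = 1/√(LC).
Step 2 — ω₀ = 1/√(0.0833·1.19e-09) = 1.004e+05 rad/s.
Step 3 — f₀ = ω₀/(2π) = 1.599e+04 Hz.

f₀ = 1.599e+04 Hz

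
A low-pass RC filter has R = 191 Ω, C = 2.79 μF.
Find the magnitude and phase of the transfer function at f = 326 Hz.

Step 1 — Angular frequency: ω = 2π·326 = 2048 rad/s.
Step 2 — Transfer function: H(jω) = 1/(1 + jωRC).
Step 3 — Denominator: 1 + jωRC = 1 + j·2048·191·2.79e-06 = 1 + j1.092.
Step 4 — H = 0.4563 - j0.4981.
Step 5 — Magnitude: |H| = 0.6755 (-3.4 dB); phase: φ = -47.5°.

|H| = 0.6755 (-3.4 dB), φ = -47.5°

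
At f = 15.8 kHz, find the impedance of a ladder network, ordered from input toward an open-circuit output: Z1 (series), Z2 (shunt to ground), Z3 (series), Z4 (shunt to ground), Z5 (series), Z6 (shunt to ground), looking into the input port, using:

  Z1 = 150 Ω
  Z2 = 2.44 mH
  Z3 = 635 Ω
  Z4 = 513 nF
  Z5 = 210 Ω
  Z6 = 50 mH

Step 1 — Angular frequency: ω = 2π·f = 2π·1.58e+04 = 9.927e+04 rad/s.
Step 2 — Component impedances:
  Z1: Z = R = 150 Ω
  Z2: Z = jωL = j·9.927e+04·0.00244 = 0 + j242.2 Ω
  Z3: Z = R = 635 Ω
  Z4: Z = 1/(jωC) = -j/(ω·C) = 0 - j19.64 Ω
  Z5: Z = R = 210 Ω
  Z6: Z = jωL = j·9.927e+04·0.05 = 0 + j4964 Ω
Step 3 — Ladder network (open output): work backward from the far end, alternating series and parallel combinations. Z_in = 232.3 + j213.4 Ω = 315.4∠42.6° Ω.

Z = 232.3 + j213.4 Ω = 315.4∠42.6° Ω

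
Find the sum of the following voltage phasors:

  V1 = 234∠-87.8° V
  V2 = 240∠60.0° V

Step 1 — Convert each phasor to rectangular form:
  V1 = 234·(cos(-87.8°) + j·sin(-87.8°)) = 8.983 - j233.8 V
  V2 = 240·(cos(60.0°) + j·sin(60.0°)) = 120 + j207.8 V
Step 2 — Sum components: V_total = 129 - j25.98 V.
Step 3 — Convert to polar: |V_total| = 131.6 V, ∠V_total = -11.4°.

V_total = 131.6∠-11.4° V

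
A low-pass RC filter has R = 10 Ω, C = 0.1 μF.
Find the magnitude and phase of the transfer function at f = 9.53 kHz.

Step 1 — Angular frequency: ω = 2π·9530 = 5.988e+04 rad/s.
Step 2 — Transfer function: H(jω) = 1/(1 + jωRC).
Step 3 — Denominator: 1 + jωRC = 1 + j·5.988e+04·10·1e-07 = 1 + j0.05988.
Step 4 — H = 0.9964 - j0.05966.
Step 5 — Magnitude: |H| = 0.9982 (-0.0 dB); phase: φ = -3.4°.

|H| = 0.9982 (-0.0 dB), φ = -3.4°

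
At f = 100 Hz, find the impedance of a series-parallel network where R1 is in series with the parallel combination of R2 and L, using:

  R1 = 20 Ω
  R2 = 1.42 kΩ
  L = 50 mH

Step 1 — Angular frequency: ω = 2π·f = 2π·100 = 628.3 rad/s.
Step 2 — Component impedances:
  R1: Z = R = 20 Ω
  R2: Z = R = 1420 Ω
  L: Z = jωL = j·628.3·0.05 = 0 + j31.42 Ω
Step 3 — Parallel branch: R2 || L = 1/(1/R2 + 1/L) = 0.6947 + j31.4 Ω.
Step 4 — Series with R1: Z_total = R1 + (R2 || L) = 20.69 + j31.4 Ω = 37.61∠56.6° Ω.

Z = 20.69 + j31.4 Ω = 37.61∠56.6° Ω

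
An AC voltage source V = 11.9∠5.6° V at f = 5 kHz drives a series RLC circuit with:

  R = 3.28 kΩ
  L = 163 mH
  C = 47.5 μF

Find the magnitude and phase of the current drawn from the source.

Step 1 — Angular frequency: ω = 2π·f = 2π·5000 = 3.142e+04 rad/s.
Step 2 — Component impedances:
  R: Z = R = 3280 Ω
  L: Z = jωL = j·3.142e+04·0.163 = 0 + j5121 Ω
  C: Z = 1/(jωC) = -j/(ω·C) = 0 - j0.6701 Ω
Step 3 — Series combination: Z_total = R + L + C = 3280 + j5120 Ω = 6081∠57.4° Ω.
Step 4 — Source phasor: V = 11.9∠5.6° V = 11.84 + j1.161 V.
Step 5 — Ohm's law: I = V / Z_total = (11.84 + j1.161) / (3280 + j5120) = 0.001211 - j0.001537 A.
Step 6 — Convert to polar: |I| = 0.001957 A, ∠I = -51.8°.

I = 0.001957∠-51.8° A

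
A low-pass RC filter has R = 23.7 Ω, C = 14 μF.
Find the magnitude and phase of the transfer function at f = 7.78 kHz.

Step 1 — Angular frequency: ω = 2π·7780 = 4.888e+04 rad/s.
Step 2 — Transfer function: H(jω) = 1/(1 + jωRC).
Step 3 — Denominator: 1 + jωRC = 1 + j·4.888e+04·23.7·1.4e-05 = 1 + j16.22.
Step 4 — H = 0.003787 - j0.06142.
Step 5 — Magnitude: |H| = 0.06154 (-24.2 dB); phase: φ = -86.5°.

|H| = 0.06154 (-24.2 dB), φ = -86.5°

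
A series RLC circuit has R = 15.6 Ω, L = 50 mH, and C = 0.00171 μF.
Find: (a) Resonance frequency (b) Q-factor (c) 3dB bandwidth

Step 1 — Resonance condition Im(Z)=0 gives ω₀ = 1/√(LC).
Step 2 — ω₀ = 1/√(0.05·1.71e-09) = 1.081e+05 rad/s.
Step 3 — f₀ = ω₀/(2π) = 1.721e+04 Hz.
Step 4 — Series Q: Q = ω₀L/R = 1.081e+05·0.05/15.6 = 346.6.
Step 5 — 3dB bandwidth: Δω = ω₀/Q = 312 rad/s; BW = Δω/(2π) = 49.66 Hz.

(a) f₀ = 1.721e+04 Hz  (b) Q = 346.6  (c) BW = 49.66 Hz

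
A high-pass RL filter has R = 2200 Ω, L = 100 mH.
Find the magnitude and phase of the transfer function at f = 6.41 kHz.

Step 1 — Angular frequency: ω = 2π·6410 = 4.028e+04 rad/s.
Step 2 — Transfer function: H(jω) = jωL/(R + jωL).
Step 3 — Numerator jωL = j·4028; denominator R + jωL = 2200 + j4028.
Step 4 — H = 0.7702 + j0.4207.
Step 5 — Magnitude: |H| = 0.8776 (-1.1 dB); phase: φ = 28.6°.

|H| = 0.8776 (-1.1 dB), φ = 28.6°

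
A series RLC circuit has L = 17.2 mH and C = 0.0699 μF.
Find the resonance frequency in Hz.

Step 1 — Resonance condition Im(Z)=0 gives ω₀ = 1/√(LC).
Step 2 — ω₀ = 1/√(0.0172·6.99e-08) = 2.884e+04 rad/s.
Step 3 — f₀ = ω₀/(2π) = 4590 Hz.

f₀ = 4590 Hz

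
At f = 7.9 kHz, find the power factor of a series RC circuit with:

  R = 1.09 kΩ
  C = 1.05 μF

Step 1 — Angular frequency: ω = 2π·f = 2π·7900 = 4.964e+04 rad/s.
Step 2 — Component impedances:
  R: Z = R = 1090 Ω
  C: Z = 1/(jωC) = -j/(ω·C) = 0 - j19.19 Ω
Step 3 — Series combination: Z_total = R + C = 1090 - j19.19 Ω = 1090∠-1.0° Ω.
Step 4 — Power factor: PF = cos(φ) = Re(Z)/|Z| = 1090/1090.2 = 0.9998.
Step 5 — Type: Im(Z) = -19.19 ⇒ leading (phase φ = -1.0°).

PF = 0.9998 (leading, φ = -1.0°)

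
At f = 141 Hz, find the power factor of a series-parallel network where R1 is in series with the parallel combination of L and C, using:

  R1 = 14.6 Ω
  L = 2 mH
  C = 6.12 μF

Step 1 — Angular frequency: ω = 2π·f = 2π·141 = 885.9 rad/s.
Step 2 — Component impedances:
  R1: Z = R = 14.6 Ω
  L: Z = jωL = j·885.9·0.002 = 0 + j1.772 Ω
  C: Z = 1/(jωC) = -j/(ω·C) = 0 - j184.4 Ω
Step 3 — Parallel branch: L || C = 1/(1/L + 1/C) = 0 + j1.789 Ω.
Step 4 — Series with R1: Z_total = R1 + (L || C) = 14.6 + j1.789 Ω = 14.71∠7.0° Ω.
Step 5 — Power factor: PF = cos(φ) = Re(Z)/|Z| = 14.6/14.709 = 0.9926.
Step 6 — Type: Im(Z) = 1.789 ⇒ lagging (phase φ = 7.0°).

PF = 0.9926 (lagging, φ = 7.0°)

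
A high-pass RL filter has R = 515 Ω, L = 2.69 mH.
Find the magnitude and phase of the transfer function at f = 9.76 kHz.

Step 1 — Angular frequency: ω = 2π·9760 = 6.132e+04 rad/s.
Step 2 — Transfer function: H(jω) = jωL/(R + jωL).
Step 3 — Numerator jωL = j·165; denominator R + jωL = 515 + j165.
Step 4 — H = 0.09305 + j0.2905.
Step 5 — Magnitude: |H| = 0.305 (-10.3 dB); phase: φ = 72.2°.

|H| = 0.305 (-10.3 dB), φ = 72.2°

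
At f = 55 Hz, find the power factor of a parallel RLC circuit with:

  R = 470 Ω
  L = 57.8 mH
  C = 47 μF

Step 1 — Angular frequency: ω = 2π·f = 2π·55 = 345.6 rad/s.
Step 2 — Component impedances:
  R: Z = R = 470 Ω
  L: Z = jωL = j·345.6·0.0578 = 0 + j19.97 Ω
  C: Z = 1/(jωC) = -j/(ω·C) = 0 - j61.57 Ω
Step 3 — Parallel combination: 1/Z_total = 1/R + 1/L + 1/C; Z_total = 1.853 + j29.45 Ω = 29.51∠86.4° Ω.
Step 4 — Power factor: PF = cos(φ) = Re(Z)/|Z| = 1.8526/29.508 = 0.06278.
Step 5 — Type: Im(Z) = 29.45 ⇒ lagging (phase φ = 86.4°).

PF = 0.06278 (lagging, φ = 86.4°)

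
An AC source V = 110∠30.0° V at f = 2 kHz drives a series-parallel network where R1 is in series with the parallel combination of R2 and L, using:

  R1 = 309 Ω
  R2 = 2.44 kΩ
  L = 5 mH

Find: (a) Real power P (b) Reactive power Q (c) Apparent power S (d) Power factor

Step 1 — Angular frequency: ω = 2π·f = 2π·2000 = 1.257e+04 rad/s.
Step 2 — Component impedances:
  R1: Z = R = 309 Ω
  R2: Z = R = 2440 Ω
  L: Z = jωL = j·1.257e+04·0.005 = 0 + j62.83 Ω
Step 3 — Parallel branch: R2 || L = 1/(1/R2 + 1/L) = 1.617 + j62.79 Ω.
Step 4 — Series with R1: Z_total = R1 + (R2 || L) = 310.6 + j62.79 Ω = 316.9∠11.4° Ω.
Step 5 — Source phasor: V = 110∠30.0° V = 95.26 + j55 V.
Step 6 — Current: I = V / Z = 0.329 + j0.1106 A = 0.3471∠18.6° A.
Step 7 — Complex power: S = V·I* = 37.43 + j7.565 VA.
Step 8 — Real power: P = Re(S) = 37.43 W.
Step 9 — Reactive power: Q = Im(S) = 7.565 VAR.
Step 10 — Apparent power: |S| = 38.18 VA.
Step 11 — Power factor: PF = P/|S| = 0.9802 (lagging).

(a) P = 37.43 W  (b) Q = 7.565 VAR  (c) S = 38.18 VA  (d) PF = 0.9802 (lagging)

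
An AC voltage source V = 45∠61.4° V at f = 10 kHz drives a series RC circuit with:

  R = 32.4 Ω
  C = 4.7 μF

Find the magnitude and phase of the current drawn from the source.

Step 1 — Angular frequency: ω = 2π·f = 2π·1e+04 = 6.283e+04 rad/s.
Step 2 — Component impedances:
  R: Z = R = 32.4 Ω
  C: Z = 1/(jωC) = -j/(ω·C) = 0 - j3.386 Ω
Step 3 — Series combination: Z_total = R + C = 32.4 - j3.386 Ω = 32.58∠-6.0° Ω.
Step 4 — Source phasor: V = 45∠61.4° V = 21.54 + j39.51 V.
Step 5 — Ohm's law: I = V / Z_total = (21.54 + j39.51) / (32.4 - j3.386) = 0.5316 + j1.275 A.
Step 6 — Convert to polar: |I| = 1.381 A, ∠I = 67.4°.

I = 1.381∠67.4° A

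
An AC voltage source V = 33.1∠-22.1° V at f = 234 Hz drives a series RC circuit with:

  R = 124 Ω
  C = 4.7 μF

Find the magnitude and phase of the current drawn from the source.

Step 1 — Angular frequency: ω = 2π·f = 2π·234 = 1470 rad/s.
Step 2 — Component impedances:
  R: Z = R = 124 Ω
  C: Z = 1/(jωC) = -j/(ω·C) = 0 - j144.7 Ω
Step 3 — Series combination: Z_total = R + C = 124 - j144.7 Ω = 190.6∠-49.4° Ω.
Step 4 — Source phasor: V = 33.1∠-22.1° V = 30.67 - j12.45 V.
Step 5 — Ohm's law: I = V / Z_total = (30.67 - j12.45) / (124 - j144.7) = 0.1543 + j0.07968 A.
Step 6 — Convert to polar: |I| = 0.1737 A, ∠I = 27.3°.

I = 0.1737∠27.3° A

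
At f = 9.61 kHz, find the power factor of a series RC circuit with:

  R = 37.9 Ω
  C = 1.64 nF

Step 1 — Angular frequency: ω = 2π·f = 2π·9610 = 6.038e+04 rad/s.
Step 2 — Component impedances:
  R: Z = R = 37.9 Ω
  C: Z = 1/(jωC) = -j/(ω·C) = 0 - j1.01e+04 Ω
Step 3 — Series combination: Z_total = R + C = 37.9 - j1.01e+04 Ω = 1.01e+04∠-89.8° Ω.
Step 4 — Power factor: PF = cos(φ) = Re(Z)/|Z| = 37.9/10098 = 0.003753.
Step 5 — Type: Im(Z) = -1.01e+04 ⇒ leading (phase φ = -89.8°).

PF = 0.003753 (leading, φ = -89.8°)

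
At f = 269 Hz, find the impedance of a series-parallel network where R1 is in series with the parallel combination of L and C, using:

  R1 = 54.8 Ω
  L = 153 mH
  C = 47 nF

Step 1 — Angular frequency: ω = 2π·f = 2π·269 = 1690 rad/s.
Step 2 — Component impedances:
  R1: Z = R = 54.8 Ω
  L: Z = jωL = j·1690·0.153 = 0 + j258.6 Ω
  C: Z = 1/(jωC) = -j/(ω·C) = 0 - j1.259e+04 Ω
Step 3 — Parallel branch: L || C = 1/(1/L + 1/C) = 0 + j264 Ω.
Step 4 — Series with R1: Z_total = R1 + (L || C) = 54.8 + j264 Ω = 269.6∠78.3° Ω.

Z = 54.8 + j264 Ω = 269.6∠78.3° Ω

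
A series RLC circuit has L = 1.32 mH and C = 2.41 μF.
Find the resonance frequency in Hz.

Step 1 — Resonance condition Im(Z)=0 gives ω₀ = 1/√(LC).
Step 2 — ω₀ = 1/√(0.00132·2.41e-06) = 1.773e+04 rad/s.
Step 3 — f₀ = ω₀/(2π) = 2822 Hz.

f₀ = 2822 Hz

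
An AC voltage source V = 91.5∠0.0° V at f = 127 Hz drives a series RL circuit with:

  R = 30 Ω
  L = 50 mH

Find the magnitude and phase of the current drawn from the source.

Step 1 — Angular frequency: ω = 2π·f = 2π·127 = 798 rad/s.
Step 2 — Component impedances:
  R: Z = R = 30 Ω
  L: Z = jωL = j·798·0.05 = 0 + j39.9 Ω
Step 3 — Series combination: Z_total = R + L = 30 + j39.9 Ω = 49.92∠53.1° Ω.
Step 4 — Source phasor: V = 91.5∠0.0° V = 91.5 V.
Step 5 — Ohm's law: I = V / Z_total = (91.5) / (30 + j39.9) = 1.102 - j1.465 A.
Step 6 — Convert to polar: |I| = 1.833 A, ∠I = -53.1°.

I = 1.833∠-53.1° A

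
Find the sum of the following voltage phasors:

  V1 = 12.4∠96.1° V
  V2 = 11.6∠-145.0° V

Step 1 — Convert each phasor to rectangular form:
  V1 = 12.4·(cos(96.1°) + j·sin(96.1°)) = -1.318 + j12.33 V
  V2 = 11.6·(cos(-145.0°) + j·sin(-145.0°)) = -9.502 - j6.653 V
Step 2 — Sum components: V_total = -10.82 + j5.676 V.
Step 3 — Convert to polar: |V_total| = 12.22 V, ∠V_total = 152.3°.

V_total = 12.22∠152.3° V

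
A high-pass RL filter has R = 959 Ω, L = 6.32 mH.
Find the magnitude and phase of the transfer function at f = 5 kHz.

Step 1 — Angular frequency: ω = 2π·5000 = 3.142e+04 rad/s.
Step 2 — Transfer function: H(jω) = jωL/(R + jωL).
Step 3 — Numerator jωL = j·198.5; denominator R + jωL = 959 + j198.5.
Step 4 — H = 0.0411 + j0.1985.
Step 5 — Magnitude: |H| = 0.2027 (-13.9 dB); phase: φ = 78.3°.

|H| = 0.2027 (-13.9 dB), φ = 78.3°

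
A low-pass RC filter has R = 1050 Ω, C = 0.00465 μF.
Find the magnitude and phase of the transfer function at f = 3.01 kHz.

Step 1 — Angular frequency: ω = 2π·3010 = 1.891e+04 rad/s.
Step 2 — Transfer function: H(jω) = 1/(1 + jωRC).
Step 3 — Denominator: 1 + jωRC = 1 + j·1.891e+04·1050·4.65e-09 = 1 + j0.09234.
Step 4 — H = 0.9915 - j0.09156.
Step 5 — Magnitude: |H| = 0.9958 (-0.0 dB); phase: φ = -5.3°.

|H| = 0.9958 (-0.0 dB), φ = -5.3°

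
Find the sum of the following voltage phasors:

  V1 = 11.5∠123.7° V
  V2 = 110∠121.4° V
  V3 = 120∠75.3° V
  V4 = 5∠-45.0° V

Step 1 — Convert each phasor to rectangular form:
  V1 = 11.5·(cos(123.7°) + j·sin(123.7°)) = -6.381 + j9.567 V
  V2 = 110·(cos(121.4°) + j·sin(121.4°)) = -57.31 + j93.89 V
  V3 = 120·(cos(75.3°) + j·sin(75.3°)) = 30.45 + j116.1 V
  V4 = 5·(cos(-45.0°) + j·sin(-45.0°)) = 3.536 - j3.536 V
Step 2 — Sum components: V_total = -29.71 + j216 V.
Step 3 — Convert to polar: |V_total| = 218 V, ∠V_total = 97.8°.

V_total = 218∠97.8° V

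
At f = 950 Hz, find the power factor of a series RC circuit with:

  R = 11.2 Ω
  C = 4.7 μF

Step 1 — Angular frequency: ω = 2π·f = 2π·950 = 5969 rad/s.
Step 2 — Component impedances:
  R: Z = R = 11.2 Ω
  C: Z = 1/(jωC) = -j/(ω·C) = 0 - j35.65 Ω
Step 3 — Series combination: Z_total = R + C = 11.2 - j35.65 Ω = 37.36∠-72.6° Ω.
Step 4 — Power factor: PF = cos(φ) = Re(Z)/|Z| = 11.2/37.36 = 0.2998.
Step 5 — Type: Im(Z) = -35.65 ⇒ leading (phase φ = -72.6°).

PF = 0.2998 (leading, φ = -72.6°)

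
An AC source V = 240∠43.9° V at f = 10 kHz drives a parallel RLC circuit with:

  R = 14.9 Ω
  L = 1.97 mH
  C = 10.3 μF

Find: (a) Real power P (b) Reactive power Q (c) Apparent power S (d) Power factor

Step 1 — Angular frequency: ω = 2π·f = 2π·1e+04 = 6.283e+04 rad/s.
Step 2 — Component impedances:
  R: Z = R = 14.9 Ω
  L: Z = jωL = j·6.283e+04·0.00197 = 0 + j123.8 Ω
  C: Z = 1/(jωC) = -j/(ω·C) = 0 - j1.545 Ω
Step 3 — Parallel combination: 1/Z_total = 1/R + 1/L + 1/C; Z_total = 0.1625 - j1.548 Ω = 1.556∠-84.0° Ω.
Step 4 — Source phasor: V = 240∠43.9° V = 172.9 + j166.4 V.
Step 5 — Current: I = V / Z = -94.75 + j121.7 A = 154.2∠127.9° A.
Step 6 — Complex power: S = V·I* = 3866 - j3.681e+04 VA.
Step 7 — Real power: P = Re(S) = 3866 W.
Step 8 — Reactive power: Q = Im(S) = -3.681e+04 VAR.
Step 9 — Apparent power: |S| = 3.701e+04 VA.
Step 10 — Power factor: PF = P/|S| = 0.1044 (leading).

(a) P = 3866 W  (b) Q = -3.681e+04 VAR  (c) S = 3.701e+04 VA  (d) PF = 0.1044 (leading)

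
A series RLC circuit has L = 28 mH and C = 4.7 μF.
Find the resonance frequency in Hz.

Step 1 — Resonance condition Im(Z)=0 gives ω₀ = 1/√(LC).
Step 2 — ω₀ = 1/√(0.028·4.7e-06) = 2757 rad/s.
Step 3 — f₀ = ω₀/(2π) = 438.7 Hz.

f₀ = 438.7 Hz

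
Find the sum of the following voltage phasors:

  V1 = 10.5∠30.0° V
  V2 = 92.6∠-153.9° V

Step 1 — Convert each phasor to rectangular form:
  V1 = 10.5·(cos(30.0°) + j·sin(30.0°)) = 9.093 + j5.25 V
  V2 = 92.6·(cos(-153.9°) + j·sin(-153.9°)) = -83.16 - j40.74 V
Step 2 — Sum components: V_total = -74.06 - j35.49 V.
Step 3 — Convert to polar: |V_total| = 82.13 V, ∠V_total = -154.4°.

V_total = 82.13∠-154.4° V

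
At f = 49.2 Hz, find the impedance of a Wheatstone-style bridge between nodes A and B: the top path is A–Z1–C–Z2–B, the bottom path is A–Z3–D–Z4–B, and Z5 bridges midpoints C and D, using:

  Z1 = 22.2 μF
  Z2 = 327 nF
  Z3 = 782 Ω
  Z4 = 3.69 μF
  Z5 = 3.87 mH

Step 1 — Angular frequency: ω = 2π·f = 2π·49.2 = 309.1 rad/s.
Step 2 — Component impedances:
  Z1: Z = 1/(jωC) = -j/(ω·C) = 0 - j145.7 Ω
  Z2: Z = 1/(jωC) = -j/(ω·C) = 0 - j9893 Ω
  Z3: Z = R = 782 Ω
  Z4: Z = 1/(jωC) = -j/(ω·C) = 0 - j876.7 Ω
  Z5: Z = jωL = j·309.1·0.00387 = 0 + j1.196 Ω
Step 3 — Bridge requires nodal analysis (the Z5 bridge couples midpoints C and D, so the two paths cannot be reduced to a simple series/parallel combination). Setting node B to ground and injecting 1 A at node A, the 3-node admittance system at A, C, D solves to V_A = Z_AB = 25.86 - j945.2 Ω = 945.6∠-88.4° Ω.

Z = 25.86 - j945.2 Ω = 945.6∠-88.4° Ω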